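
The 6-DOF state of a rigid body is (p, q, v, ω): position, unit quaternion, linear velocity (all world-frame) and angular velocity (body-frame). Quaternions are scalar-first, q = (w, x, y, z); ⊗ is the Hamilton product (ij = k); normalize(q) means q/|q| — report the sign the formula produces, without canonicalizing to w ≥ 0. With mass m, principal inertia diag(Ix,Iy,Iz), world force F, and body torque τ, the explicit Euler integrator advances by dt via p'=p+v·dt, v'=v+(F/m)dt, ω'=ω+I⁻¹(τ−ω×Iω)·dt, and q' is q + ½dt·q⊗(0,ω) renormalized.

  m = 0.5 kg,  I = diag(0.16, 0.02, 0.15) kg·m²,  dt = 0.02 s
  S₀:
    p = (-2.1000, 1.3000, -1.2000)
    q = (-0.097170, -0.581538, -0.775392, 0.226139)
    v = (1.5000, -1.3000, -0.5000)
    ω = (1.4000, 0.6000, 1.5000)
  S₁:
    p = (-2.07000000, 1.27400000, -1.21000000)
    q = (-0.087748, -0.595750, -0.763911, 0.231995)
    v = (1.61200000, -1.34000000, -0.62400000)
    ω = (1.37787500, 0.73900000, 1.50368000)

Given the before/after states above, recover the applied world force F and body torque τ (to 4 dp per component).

F = (2.8000, -1.0000, -3.1000)
τ = (-0.0600, 0.1600, -0.0900)

velocity change Δv = (0.11200000, -0.04000000, -0.12400000)
m·(v₁−v₀)/dt = (2.8000, -1.0000, -3.1000)
Δω = ω₁−ω₀ = (-0.02212500, 0.13900000, 0.00368000)
τ = I·(Δω/dt) + ω₀×(Iω₀) = (-0.0600, 0.1600, -0.0900)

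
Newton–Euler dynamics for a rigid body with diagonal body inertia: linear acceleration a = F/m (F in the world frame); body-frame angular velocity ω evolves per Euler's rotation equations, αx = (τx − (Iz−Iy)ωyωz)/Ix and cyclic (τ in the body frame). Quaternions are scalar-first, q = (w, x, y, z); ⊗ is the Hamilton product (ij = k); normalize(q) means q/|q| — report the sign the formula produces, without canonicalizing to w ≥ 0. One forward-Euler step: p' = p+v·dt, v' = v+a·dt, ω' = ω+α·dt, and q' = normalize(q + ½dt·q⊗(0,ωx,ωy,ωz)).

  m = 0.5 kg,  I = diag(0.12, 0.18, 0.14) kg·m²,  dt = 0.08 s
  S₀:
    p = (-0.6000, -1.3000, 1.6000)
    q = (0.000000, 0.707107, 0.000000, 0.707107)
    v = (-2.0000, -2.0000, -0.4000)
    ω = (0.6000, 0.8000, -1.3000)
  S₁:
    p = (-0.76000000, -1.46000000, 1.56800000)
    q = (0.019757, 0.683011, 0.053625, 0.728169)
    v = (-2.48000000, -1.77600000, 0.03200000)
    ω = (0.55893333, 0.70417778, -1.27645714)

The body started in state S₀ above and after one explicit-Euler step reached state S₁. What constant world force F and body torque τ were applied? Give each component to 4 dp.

F = (-3.0000, 1.4000, 2.7000)
τ = (-0.0200, -0.2000, 0.0700)

velocity change Δv = (-0.48000000, 0.22400000, 0.43200000)
m·(v₁−v₀)/dt = (-3.0000, 1.4000, 2.7000)
rate change Δω = (-0.04106667, -0.09582222, 0.02354286)
τ = I·(Δω/dt) + ω₀×(Iω₀) = (-0.0200, -0.2000, 0.0700)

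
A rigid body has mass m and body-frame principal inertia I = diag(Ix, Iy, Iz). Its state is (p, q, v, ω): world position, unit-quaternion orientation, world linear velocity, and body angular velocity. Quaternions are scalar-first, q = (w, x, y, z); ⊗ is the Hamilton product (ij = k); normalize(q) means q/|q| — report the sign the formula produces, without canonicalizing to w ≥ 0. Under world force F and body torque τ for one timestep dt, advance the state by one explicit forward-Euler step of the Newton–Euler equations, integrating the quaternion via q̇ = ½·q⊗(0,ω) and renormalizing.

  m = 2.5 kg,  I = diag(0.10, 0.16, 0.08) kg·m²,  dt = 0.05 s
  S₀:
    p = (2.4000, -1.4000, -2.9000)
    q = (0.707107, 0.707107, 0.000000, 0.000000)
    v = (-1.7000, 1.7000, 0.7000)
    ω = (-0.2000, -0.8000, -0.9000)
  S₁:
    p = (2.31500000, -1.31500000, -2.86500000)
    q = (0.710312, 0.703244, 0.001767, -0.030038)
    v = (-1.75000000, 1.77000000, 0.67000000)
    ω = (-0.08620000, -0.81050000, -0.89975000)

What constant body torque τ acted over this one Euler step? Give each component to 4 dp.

τ = (0.1700, -0.0300, 0.0100)

rate change Δω = (0.11380000, -0.01050000, 0.00025000)
precession coupling = (-0.0576, 0.0036, 0.0096)
I·α + gyro = (0.1700, -0.0300, 0.0100)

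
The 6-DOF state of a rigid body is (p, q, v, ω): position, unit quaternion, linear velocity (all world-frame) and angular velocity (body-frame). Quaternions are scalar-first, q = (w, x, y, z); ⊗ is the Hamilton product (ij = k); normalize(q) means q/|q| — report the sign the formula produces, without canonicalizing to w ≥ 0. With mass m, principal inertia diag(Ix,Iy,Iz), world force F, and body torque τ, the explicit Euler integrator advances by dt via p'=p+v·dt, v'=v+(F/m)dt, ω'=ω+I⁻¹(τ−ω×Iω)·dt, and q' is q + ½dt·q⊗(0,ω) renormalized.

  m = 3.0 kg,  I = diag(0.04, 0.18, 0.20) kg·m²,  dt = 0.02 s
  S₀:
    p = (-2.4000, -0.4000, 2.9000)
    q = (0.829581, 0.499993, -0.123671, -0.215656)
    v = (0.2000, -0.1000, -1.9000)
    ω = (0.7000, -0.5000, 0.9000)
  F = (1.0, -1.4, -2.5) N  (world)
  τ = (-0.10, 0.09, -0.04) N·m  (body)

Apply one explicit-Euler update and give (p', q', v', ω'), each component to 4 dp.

p' = (-2.3960, -0.4020, 2.8620)
q' = (0.8273, 0.5036, -0.1338, -0.2098)
v' = (0.2067, -0.1093, -1.9167)
ω' = (0.6545, -0.4788, 0.9009)

precession coupling ω×(Iω) = (-0.0090, -0.1008, -0.0490)
α = I⁻¹(τ − ω×Iω) = (-2.2750, 1.0600, 0.0450)
ω' = ω + α·dt = (0.6545, -0.4788, 0.9009)
Hamilton product q⊗(0,ω) = (-0.2177402, 0.3615748, -1.0157434, 0.5831961)
updated quaternion q' = (0.8273, 0.5036, -0.1338, -0.2098)
p + v·dt = (-2.3960, -0.4020, 2.8620)
v' = v + a·dt = (0.2067, -0.1093, -1.9167)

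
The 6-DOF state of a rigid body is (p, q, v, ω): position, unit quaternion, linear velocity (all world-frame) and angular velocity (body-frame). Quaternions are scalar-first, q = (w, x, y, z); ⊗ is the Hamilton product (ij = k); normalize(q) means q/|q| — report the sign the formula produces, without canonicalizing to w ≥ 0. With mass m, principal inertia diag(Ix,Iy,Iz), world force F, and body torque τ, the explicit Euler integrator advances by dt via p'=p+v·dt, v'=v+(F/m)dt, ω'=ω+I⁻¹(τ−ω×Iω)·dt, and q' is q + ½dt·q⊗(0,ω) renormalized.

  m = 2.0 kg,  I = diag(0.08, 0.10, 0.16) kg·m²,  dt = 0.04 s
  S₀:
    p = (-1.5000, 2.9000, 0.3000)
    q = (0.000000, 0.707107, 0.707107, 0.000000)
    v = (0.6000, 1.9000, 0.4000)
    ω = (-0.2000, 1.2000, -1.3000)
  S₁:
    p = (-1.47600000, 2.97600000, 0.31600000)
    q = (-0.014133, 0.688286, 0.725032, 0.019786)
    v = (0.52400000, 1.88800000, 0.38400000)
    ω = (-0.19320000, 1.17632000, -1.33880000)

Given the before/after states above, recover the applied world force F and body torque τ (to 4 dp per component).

F = (-3.8000, -0.6000, -0.8000)
τ = (-0.0800, -0.0800, -0.1600)

rate change Δω = (0.00680000, -0.02368000, -0.03880000)
τ = I·(Δω/dt) + ω₀×(Iω₀) = (-0.0800, -0.0800, -0.1600)
v₁ − v₀ = (-0.07600000, -0.01200000, -0.01600000)
applied force F = (-3.8000, -0.6000, -0.8000)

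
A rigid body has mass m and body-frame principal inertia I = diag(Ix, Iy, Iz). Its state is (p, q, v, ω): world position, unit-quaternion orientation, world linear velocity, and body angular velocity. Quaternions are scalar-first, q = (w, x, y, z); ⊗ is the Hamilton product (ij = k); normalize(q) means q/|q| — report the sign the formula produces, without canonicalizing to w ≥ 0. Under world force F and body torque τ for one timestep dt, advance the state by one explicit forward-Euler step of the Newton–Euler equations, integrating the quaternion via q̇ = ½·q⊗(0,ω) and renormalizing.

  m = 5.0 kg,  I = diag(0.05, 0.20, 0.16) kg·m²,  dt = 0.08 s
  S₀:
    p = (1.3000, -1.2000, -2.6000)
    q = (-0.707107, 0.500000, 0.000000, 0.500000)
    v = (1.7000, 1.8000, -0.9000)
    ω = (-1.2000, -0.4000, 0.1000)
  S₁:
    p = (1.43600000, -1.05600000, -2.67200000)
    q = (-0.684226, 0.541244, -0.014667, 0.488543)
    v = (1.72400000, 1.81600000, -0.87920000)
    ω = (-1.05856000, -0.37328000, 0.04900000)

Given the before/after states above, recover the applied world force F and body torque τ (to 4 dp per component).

F = (1.5000, 1.0000, 1.3000)
τ = (0.0900, 0.0800, -0.0300)

Δω = ω₁−ω₀ = (0.14144000, 0.02672000, -0.05100000)
precession coupling = (0.0016, 0.0132, 0.0720)
applied torque τ = (0.0900, 0.0800, -0.0300)
v₁ − v₀ = (0.02400000, 0.01600000, 0.02080000)
m·(v₁−v₀)/dt = (1.5000, 1.0000, 1.3000)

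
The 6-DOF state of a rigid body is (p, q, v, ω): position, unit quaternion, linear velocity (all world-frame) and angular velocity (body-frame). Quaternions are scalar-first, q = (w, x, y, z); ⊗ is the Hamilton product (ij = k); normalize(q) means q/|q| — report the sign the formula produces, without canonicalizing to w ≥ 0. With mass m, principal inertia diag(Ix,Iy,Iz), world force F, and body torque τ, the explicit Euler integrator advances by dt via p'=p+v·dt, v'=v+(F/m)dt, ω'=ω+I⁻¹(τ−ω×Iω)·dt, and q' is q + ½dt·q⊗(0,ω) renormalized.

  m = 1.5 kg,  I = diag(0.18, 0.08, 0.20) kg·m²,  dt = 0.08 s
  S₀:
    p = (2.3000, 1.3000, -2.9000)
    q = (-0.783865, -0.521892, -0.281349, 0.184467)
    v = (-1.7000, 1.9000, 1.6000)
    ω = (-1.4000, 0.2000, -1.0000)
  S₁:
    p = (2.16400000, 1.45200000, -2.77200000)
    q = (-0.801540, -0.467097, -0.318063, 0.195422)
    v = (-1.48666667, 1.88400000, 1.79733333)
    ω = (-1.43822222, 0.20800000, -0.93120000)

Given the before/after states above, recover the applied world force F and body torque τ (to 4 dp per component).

v₁ − v₀ = (0.21333333, -0.01600000, 0.19733333)
m·(v₁−v₀)/dt = (4.0000, -0.3000, 3.7000)
rate change Δω = (-0.03822222, 0.00800000, 0.06880000)
gyro term ω₀×Iω₀ = (-0.0240, -0.0280, 0.0280)
applied torque τ = (-0.1100, -0.0200, 0.2000)

F = (4.0000, -0.3000, 3.7000)
τ = (-0.1100, -0.0200, 0.2000)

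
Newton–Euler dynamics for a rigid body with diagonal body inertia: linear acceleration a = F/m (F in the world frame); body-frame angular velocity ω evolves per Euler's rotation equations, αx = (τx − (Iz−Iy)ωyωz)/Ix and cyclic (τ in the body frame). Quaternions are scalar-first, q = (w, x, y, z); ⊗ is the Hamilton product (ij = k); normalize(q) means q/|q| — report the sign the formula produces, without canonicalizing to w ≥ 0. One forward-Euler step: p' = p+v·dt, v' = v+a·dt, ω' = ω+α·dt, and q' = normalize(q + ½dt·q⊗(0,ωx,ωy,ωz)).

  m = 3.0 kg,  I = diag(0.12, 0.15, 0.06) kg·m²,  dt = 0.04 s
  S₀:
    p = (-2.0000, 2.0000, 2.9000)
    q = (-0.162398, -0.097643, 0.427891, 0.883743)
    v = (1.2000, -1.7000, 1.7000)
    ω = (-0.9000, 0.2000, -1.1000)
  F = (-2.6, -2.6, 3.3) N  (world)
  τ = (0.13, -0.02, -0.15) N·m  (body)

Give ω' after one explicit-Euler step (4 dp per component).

ω' = (-0.8633, 0.1788, -1.1964)

ω×(Iω) gyroscopic = (0.0198, 0.0594, -0.0054)
(τ − ω×Iω)/I = (0.9183, -0.5293, -2.4100)
new body rate ω' = (-0.8633, 0.1788, -1.1964)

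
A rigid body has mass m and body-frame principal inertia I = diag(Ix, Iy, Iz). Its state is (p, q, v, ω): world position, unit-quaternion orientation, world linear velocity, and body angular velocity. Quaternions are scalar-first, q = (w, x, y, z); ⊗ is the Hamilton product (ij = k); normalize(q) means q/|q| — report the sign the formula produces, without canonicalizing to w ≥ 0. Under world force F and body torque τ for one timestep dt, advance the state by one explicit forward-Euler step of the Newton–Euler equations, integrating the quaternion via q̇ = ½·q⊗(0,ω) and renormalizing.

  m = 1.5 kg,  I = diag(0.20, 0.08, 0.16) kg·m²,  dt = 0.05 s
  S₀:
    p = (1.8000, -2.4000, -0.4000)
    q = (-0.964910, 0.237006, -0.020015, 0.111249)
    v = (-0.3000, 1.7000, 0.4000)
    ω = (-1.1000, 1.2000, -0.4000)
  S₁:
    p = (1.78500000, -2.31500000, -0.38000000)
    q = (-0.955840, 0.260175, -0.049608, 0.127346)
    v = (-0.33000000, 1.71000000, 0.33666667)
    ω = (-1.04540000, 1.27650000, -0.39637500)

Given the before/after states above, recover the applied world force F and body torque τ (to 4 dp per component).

velocity change Δv = (-0.03000000, 0.01000000, -0.06333333)
applied force F = (-0.9000, 0.3000, -1.9000)
rate change Δω = (0.05460000, 0.07650000, 0.00362500)
precession coupling = (-0.0384, 0.0176, 0.1584)
I·α + gyro = (0.1800, 0.1400, 0.1700)

F = (-0.9000, 0.3000, -1.9000)
τ = (0.1800, 0.1400, 0.1700)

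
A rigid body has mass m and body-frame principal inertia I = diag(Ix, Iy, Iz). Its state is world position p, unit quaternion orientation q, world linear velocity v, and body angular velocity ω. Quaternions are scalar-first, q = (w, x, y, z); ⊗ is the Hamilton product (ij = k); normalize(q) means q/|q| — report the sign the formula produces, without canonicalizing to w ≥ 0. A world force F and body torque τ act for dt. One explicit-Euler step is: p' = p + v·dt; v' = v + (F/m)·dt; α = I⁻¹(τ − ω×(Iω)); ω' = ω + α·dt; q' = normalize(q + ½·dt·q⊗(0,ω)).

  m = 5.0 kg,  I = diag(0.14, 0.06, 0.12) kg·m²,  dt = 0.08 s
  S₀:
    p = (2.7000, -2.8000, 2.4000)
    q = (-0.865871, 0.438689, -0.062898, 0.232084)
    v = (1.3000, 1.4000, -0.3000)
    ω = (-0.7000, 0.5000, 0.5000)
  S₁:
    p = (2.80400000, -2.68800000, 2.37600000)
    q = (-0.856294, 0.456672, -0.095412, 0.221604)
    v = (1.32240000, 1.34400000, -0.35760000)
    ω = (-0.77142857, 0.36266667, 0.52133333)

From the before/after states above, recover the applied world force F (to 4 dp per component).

Δv = v₁−v₀ = (0.02240000, -0.05600000, -0.05760000)
F = m·Δv/dt = (1.4000, -3.5000, -3.6000)

F = (1.4000, -3.5000, -3.6000)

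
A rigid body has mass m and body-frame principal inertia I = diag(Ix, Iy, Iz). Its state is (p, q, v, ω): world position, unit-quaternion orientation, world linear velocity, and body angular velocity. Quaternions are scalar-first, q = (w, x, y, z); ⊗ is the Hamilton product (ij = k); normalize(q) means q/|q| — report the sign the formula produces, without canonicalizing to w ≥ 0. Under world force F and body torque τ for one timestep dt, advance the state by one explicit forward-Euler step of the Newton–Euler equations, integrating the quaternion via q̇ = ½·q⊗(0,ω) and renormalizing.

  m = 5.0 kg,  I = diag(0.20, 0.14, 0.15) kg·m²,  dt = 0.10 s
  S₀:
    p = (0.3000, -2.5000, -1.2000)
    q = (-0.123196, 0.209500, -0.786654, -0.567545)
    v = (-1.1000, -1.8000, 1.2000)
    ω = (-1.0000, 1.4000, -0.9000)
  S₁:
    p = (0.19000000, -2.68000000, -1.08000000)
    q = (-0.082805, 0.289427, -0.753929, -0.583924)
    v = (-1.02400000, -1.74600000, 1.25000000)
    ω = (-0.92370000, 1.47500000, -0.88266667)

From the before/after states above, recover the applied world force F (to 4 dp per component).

velocity change Δv = (0.07600000, 0.05400000, 0.05000000)
F = m·Δv/dt = (3.8000, 2.7000, 2.5000)

F = (3.8000, 2.7000, 2.5000)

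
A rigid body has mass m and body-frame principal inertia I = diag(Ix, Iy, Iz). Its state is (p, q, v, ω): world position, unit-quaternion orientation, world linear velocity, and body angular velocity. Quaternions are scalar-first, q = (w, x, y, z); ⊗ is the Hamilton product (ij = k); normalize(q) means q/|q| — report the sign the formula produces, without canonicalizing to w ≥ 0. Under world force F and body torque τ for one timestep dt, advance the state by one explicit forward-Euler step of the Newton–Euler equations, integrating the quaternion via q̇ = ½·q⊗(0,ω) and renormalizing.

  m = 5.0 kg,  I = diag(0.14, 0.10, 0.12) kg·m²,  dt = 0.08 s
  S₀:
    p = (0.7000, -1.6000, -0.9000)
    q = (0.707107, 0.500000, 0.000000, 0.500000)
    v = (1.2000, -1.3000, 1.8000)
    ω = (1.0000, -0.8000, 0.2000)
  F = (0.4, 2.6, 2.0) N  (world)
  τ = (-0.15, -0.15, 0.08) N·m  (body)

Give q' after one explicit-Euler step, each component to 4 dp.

q' = (0.6822, 0.5436, -0.0066, 0.4890)

q⊗(0,ω) = (-0.6000000, 1.1071070, -0.1656856, -0.2585786)
q + ½dt·q⊗(0,ω), renormalized = (0.6822, 0.5436, -0.0066, 0.4890)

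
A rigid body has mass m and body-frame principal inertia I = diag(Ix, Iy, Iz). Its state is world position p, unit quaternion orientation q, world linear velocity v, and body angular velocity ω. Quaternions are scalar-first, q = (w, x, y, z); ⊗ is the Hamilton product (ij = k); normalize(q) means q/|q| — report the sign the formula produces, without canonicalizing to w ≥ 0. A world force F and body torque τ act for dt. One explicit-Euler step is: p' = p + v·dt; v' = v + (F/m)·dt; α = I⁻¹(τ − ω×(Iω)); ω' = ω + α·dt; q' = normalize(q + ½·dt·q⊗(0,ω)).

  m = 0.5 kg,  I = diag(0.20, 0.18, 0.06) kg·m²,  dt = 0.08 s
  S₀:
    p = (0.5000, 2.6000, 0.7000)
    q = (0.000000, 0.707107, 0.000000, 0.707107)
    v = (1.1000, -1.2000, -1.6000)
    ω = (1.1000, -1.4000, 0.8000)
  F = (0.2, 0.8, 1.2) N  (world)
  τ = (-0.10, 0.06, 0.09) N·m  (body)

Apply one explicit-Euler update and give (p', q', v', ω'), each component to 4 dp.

gyro term ω×Iω = (0.1344, 0.1232, 0.0308)
angular accel α = (-1.1720, -0.3511, 0.9867)
ω + α·dt = (1.0062, -1.4281, 0.8789)
Hamilton product q⊗(0,ω) = (-1.3435033, 0.9899498, 0.2121321, -0.9899498)
updated quaternion q' = (-0.0536, 0.7444, 0.0085, 0.6655)
p' = p + v·dt = (0.5880, 2.5040, 0.5720)
new velocity v' = (1.1320, -1.0720, -1.4080)

p' = (0.5880, 2.5040, 0.5720)
q' = (-0.0536, 0.7444, 0.0085, 0.6655)
v' = (1.1320, -1.0720, -1.4080)
ω' = (1.0062, -1.4281, 0.8789)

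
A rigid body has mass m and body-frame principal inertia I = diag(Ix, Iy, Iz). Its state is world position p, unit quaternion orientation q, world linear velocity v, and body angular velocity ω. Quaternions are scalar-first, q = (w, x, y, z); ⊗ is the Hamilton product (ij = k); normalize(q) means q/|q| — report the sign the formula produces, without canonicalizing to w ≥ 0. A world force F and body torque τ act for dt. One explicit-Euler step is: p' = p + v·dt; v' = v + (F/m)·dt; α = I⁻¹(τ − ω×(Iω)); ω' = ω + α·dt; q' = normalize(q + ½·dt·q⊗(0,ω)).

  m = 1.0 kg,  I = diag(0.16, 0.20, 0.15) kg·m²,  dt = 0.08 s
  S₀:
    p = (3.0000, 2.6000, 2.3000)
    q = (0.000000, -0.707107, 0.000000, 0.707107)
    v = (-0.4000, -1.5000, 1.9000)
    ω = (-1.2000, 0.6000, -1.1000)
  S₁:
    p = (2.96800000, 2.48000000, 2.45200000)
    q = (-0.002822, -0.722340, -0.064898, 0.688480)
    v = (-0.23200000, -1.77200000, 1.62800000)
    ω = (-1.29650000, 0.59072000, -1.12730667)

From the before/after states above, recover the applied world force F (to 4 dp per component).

F = (2.1000, -3.4000, -3.4000)

v₁ − v₀ = (0.16800000, -0.27200000, -0.27200000)
applied force F = (2.1000, -3.4000, -3.4000)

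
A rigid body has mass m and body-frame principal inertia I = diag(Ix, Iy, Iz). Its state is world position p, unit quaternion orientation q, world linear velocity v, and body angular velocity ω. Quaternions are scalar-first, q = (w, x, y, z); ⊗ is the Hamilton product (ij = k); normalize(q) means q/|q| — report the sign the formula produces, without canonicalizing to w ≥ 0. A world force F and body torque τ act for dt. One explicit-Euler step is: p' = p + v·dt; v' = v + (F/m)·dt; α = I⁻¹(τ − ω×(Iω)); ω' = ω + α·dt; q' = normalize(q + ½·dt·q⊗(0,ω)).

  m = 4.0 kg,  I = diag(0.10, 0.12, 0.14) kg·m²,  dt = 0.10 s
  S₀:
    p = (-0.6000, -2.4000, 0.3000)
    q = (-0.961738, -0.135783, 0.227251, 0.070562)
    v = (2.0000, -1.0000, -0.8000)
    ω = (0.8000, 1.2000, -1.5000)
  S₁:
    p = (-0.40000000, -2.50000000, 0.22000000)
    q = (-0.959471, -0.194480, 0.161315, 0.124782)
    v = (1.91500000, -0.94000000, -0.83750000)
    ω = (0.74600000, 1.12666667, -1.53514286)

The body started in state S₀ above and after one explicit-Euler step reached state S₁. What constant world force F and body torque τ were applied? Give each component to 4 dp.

F = (-3.4000, 2.4000, -1.5000)
τ = (-0.0900, -0.0400, -0.0300)

Δω = ω₁−ω₀ = (-0.05400000, -0.07333333, -0.03514286)
ω₀×(Iω₀) = (-0.0360, 0.0480, 0.0192)
I·α + gyro = (-0.0900, -0.0400, -0.0300)
v₁ − v₀ = (-0.08500000, 0.06000000, -0.03750000)
applied force F = (-3.4000, 2.4000, -1.5000)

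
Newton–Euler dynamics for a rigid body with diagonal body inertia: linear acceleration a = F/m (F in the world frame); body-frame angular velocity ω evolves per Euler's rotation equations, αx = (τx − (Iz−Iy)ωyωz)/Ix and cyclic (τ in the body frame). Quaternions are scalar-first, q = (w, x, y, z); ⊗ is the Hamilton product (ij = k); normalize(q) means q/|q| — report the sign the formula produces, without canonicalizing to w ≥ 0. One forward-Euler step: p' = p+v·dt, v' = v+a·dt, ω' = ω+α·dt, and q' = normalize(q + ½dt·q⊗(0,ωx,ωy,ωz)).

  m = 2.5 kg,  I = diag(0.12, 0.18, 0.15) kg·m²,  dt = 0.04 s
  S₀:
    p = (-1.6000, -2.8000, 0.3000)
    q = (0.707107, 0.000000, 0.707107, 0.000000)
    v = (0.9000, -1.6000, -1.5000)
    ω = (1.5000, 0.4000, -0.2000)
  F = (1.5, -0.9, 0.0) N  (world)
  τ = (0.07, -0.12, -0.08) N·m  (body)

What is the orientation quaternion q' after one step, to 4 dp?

2q̇ = q⊗(0,ω) = (-0.2828428, 0.9192391, 0.2828428, -1.2020819)
q' = normalize(q + ½dt·q⊗(0,ω)) = (0.7011, 0.0184, 0.7124, -0.0240)

q' = (0.7011, 0.0184, 0.7124, -0.0240)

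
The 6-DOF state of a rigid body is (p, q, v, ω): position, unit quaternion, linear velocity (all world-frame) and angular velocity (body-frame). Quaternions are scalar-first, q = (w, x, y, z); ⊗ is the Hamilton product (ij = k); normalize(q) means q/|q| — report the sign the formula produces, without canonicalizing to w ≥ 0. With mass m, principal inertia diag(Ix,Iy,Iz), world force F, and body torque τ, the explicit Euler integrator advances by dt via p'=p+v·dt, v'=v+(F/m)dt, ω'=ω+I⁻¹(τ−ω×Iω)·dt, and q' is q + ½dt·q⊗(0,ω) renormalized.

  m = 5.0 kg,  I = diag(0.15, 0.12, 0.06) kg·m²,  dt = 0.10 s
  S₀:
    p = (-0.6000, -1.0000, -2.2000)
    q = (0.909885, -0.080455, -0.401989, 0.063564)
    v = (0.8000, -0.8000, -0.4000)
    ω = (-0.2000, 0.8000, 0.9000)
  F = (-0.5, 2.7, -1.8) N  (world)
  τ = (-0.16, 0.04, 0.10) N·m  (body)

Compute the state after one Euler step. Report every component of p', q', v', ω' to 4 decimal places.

p' = (-0.5200, -1.0800, -2.2400)
q' = (0.9206, -0.1100, -0.3619, 0.0971)
v' = (0.7900, -0.7460, -0.4360)
ω' = (-0.2779, 0.8468, 1.0587)

angular accel α = (-0.7787, 0.4683, 1.5867)
ω + α·dt = (-0.2779, 0.8468, 1.0587)
q⊗(0,ω) = (0.2482926, -0.5946183, 0.7876047, 0.6741347)
q + ½dt·q⊗(0,ω), renormalized = (0.9206, -0.1100, -0.3619, 0.0971)
p' = p + v·dt = (-0.5200, -1.0800, -2.2400)
new velocity v' = (0.7900, -0.7460, -0.4360)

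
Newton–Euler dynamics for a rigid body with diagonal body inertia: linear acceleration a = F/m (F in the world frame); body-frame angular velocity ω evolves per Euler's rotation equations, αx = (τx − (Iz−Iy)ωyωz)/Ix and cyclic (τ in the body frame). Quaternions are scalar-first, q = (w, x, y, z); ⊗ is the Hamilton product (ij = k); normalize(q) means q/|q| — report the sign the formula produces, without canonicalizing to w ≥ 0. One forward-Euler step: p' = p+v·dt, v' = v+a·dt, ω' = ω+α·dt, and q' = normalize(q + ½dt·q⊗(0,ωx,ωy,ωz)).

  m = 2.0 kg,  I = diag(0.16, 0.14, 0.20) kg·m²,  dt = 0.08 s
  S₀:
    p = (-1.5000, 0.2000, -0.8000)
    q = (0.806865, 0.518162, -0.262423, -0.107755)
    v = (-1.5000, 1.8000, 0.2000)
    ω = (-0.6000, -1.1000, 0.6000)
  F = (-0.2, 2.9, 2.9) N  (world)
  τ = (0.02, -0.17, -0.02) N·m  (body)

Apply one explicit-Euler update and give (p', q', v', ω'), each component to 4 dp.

a = F/m = (-0.1000, 1.4500, 1.4500)
new position p' = (-1.6200, 0.3440, -0.7840)
new velocity v' = (-1.5080, 1.9160, 0.3160)
α = I⁻¹(τ − ω×Iω) = (0.3725, -1.3171, -0.0340)
ω' = ω + α·dt = (-0.5702, -1.2054, 0.5973)
Hamilton product q⊗(0,ω) = (0.0868849, -0.7601033, -1.1337957, -0.2433130)
updated quaternion q' = (0.8091, 0.4870, -0.3073, -0.1173)

p' = (-1.6200, 0.3440, -0.7840)
q' = (0.8091, 0.4870, -0.3073, -0.1173)
v' = (-1.5080, 1.9160, 0.3160)
ω' = (-0.5702, -1.2054, 0.5973)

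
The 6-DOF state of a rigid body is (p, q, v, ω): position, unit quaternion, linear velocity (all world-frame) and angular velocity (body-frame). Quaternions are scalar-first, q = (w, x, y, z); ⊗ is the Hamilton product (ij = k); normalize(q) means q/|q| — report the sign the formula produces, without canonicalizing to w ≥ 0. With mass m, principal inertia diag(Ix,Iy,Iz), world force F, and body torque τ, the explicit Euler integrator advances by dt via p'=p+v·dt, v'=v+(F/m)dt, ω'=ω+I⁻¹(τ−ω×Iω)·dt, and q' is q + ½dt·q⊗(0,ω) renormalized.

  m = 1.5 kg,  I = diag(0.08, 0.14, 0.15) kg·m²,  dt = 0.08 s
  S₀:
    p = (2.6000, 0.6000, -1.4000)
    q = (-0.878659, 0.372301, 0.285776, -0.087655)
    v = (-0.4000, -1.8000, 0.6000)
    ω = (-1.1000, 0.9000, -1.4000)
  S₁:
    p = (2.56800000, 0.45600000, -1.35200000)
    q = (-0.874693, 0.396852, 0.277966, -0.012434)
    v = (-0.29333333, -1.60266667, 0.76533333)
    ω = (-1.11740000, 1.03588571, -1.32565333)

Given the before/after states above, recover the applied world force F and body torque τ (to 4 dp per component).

F = (2.0000, 3.7000, 3.1000)
τ = (-0.0300, 0.1300, 0.0800)

v₁ − v₀ = (0.10666667, 0.19733333, 0.16533333)
F = m·Δv/dt = (2.0000, 3.7000, 3.1000)
ω₁ − ω₀ = (-0.01740000, 0.13588571, 0.07434667)
applied torque τ = (-0.0300, 0.1300, 0.0800)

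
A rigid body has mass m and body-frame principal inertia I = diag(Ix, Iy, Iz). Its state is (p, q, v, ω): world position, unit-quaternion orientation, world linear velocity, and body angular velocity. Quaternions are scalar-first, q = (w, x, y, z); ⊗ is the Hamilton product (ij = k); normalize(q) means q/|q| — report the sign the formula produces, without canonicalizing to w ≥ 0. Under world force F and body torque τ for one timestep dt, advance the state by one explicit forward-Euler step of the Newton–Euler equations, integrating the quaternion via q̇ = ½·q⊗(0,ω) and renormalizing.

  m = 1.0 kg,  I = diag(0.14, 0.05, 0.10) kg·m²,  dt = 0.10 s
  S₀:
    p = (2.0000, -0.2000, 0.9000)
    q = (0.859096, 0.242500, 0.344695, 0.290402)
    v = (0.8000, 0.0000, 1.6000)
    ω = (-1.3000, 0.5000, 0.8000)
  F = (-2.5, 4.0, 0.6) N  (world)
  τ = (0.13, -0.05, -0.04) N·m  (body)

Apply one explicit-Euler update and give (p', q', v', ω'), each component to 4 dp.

a = (-2.5000, 4.0000, 0.6000)
new position p' = (2.0800, -0.2000, 1.0600)
new velocity v' = (0.5500, 0.4000, 1.6600)
angular accel α = (0.7857, -0.1680, -0.9850)
ω + α·dt = (-1.2214, 0.4832, 0.7015)
q⊗(0,ω) = (-0.0894191, -0.9862698, -0.1419746, 1.2566303)
q' = normalize(q + ½dt·q⊗(0,ω)) = (0.8519, 0.1926, 0.3365, 0.3521)

p' = (2.0800, -0.2000, 1.0600)
q' = (0.8519, 0.1926, 0.3365, 0.3521)
v' = (0.5500, 0.4000, 1.6600)
ω' = (-1.2214, 0.4832, 0.7015)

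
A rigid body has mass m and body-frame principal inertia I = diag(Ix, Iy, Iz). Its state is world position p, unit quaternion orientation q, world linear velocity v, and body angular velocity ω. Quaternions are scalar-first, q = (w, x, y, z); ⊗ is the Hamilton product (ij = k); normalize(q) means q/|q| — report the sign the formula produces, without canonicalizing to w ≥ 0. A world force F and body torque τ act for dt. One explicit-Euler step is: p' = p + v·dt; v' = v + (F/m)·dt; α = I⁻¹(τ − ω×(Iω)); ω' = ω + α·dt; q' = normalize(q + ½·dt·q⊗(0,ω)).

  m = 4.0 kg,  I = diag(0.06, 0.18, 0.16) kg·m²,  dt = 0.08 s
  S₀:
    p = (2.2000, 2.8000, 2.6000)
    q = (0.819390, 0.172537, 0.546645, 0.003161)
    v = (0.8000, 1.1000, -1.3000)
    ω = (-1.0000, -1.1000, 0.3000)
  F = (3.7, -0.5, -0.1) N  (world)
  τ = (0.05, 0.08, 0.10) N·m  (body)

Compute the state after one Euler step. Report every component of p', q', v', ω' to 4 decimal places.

p' = (2.2640, 2.8880, 2.4960)
q' = (0.8487, 0.1462, 0.5075, 0.0272)
v' = (0.8740, 1.0900, -1.3020)
ω' = (-0.9421, -1.0778, 0.2840)

gyro term ω×Iω = (0.0066, 0.0300, 0.1320)
(τ − ω×Iω)/I = (0.7233, 0.2778, -0.2000)
ω' = ω + α·dt = (-0.9421, -1.0778, 0.2840)
2q̇ = q⊗(0,ω) = (0.7728982, -0.6519194, -0.9562511, 0.6026713)
updated quaternion q' = (0.8487, 0.1462, 0.5075, 0.0272)
linear accel F/m = (0.9250, -0.1250, -0.0250)
p + v·dt = (2.2640, 2.8880, 2.4960)
v' = v + a·dt = (0.8740, 1.0900, -1.3020)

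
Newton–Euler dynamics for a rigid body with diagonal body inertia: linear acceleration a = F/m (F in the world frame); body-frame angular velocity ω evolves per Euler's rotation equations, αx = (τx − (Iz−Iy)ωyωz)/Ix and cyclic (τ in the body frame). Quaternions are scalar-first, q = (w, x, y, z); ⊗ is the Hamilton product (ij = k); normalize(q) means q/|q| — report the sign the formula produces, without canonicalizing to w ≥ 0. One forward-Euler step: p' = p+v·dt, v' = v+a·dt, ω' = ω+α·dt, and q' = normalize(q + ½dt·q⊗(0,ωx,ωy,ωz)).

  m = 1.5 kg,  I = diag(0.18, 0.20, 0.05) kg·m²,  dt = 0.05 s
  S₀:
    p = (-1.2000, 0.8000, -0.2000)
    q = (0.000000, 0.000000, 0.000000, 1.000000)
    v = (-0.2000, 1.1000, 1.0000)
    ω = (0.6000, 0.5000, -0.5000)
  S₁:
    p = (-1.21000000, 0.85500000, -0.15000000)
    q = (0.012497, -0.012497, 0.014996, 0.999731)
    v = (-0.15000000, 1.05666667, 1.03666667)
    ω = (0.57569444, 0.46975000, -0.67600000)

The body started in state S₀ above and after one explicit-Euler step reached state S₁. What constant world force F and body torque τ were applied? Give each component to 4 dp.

F = (1.5000, -1.3000, 1.1000)
τ = (-0.0500, -0.1600, -0.1700)

Δω = ω₁−ω₀ = (-0.02430556, -0.03025000, -0.17600000)
ω₀×(Iω₀) = (0.0375, -0.0390, 0.0060)
applied torque τ = (-0.0500, -0.1600, -0.1700)
Δv = v₁−v₀ = (0.05000000, -0.04333333, 0.03666667)
F = m·Δv/dt = (1.5000, -1.3000, 1.1000)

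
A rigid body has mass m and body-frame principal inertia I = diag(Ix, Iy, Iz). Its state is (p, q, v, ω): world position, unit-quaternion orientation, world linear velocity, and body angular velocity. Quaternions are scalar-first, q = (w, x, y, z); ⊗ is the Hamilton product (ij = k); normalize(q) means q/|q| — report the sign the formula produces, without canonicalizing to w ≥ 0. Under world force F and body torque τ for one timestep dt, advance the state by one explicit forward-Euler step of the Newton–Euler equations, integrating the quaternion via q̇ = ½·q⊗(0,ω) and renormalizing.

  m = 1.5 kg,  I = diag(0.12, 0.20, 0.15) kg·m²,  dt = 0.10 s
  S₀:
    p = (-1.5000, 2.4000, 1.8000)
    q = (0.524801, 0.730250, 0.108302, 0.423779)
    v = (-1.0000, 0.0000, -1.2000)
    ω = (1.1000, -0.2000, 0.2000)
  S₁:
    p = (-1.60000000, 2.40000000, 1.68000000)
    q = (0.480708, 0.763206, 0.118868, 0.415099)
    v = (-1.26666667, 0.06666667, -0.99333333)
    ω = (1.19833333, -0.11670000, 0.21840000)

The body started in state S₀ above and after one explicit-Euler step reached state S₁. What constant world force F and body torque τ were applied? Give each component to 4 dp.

rate change Δω = (0.09833333, 0.08330000, 0.01840000)
gyro term ω₀×Iω₀ = (0.0020, -0.0066, -0.0176)
applied torque τ = (0.1200, 0.1600, 0.0100)
Δv = v₁−v₀ = (-0.26666667, 0.06666667, 0.20666667)
m·(v₁−v₀)/dt = (-4.0000, 1.0000, 3.1000)

F = (-4.0000, 1.0000, 3.1000)
τ = (0.1200, 0.1600, 0.0100)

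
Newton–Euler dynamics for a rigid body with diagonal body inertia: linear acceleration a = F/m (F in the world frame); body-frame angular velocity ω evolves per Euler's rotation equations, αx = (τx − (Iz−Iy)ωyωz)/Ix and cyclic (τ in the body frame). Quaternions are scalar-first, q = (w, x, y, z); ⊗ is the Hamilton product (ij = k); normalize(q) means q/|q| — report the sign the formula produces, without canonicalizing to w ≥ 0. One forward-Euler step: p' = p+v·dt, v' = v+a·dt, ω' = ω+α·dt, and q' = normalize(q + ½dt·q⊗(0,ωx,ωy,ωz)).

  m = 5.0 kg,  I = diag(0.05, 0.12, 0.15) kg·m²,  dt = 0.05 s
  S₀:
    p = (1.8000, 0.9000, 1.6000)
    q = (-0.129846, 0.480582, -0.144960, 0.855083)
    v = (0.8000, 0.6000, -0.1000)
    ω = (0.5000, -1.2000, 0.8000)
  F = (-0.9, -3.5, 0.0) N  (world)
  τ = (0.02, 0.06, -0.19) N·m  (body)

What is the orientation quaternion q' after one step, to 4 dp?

Hamilton product q⊗(0,ω) = (-1.0983094, 0.8452086, 0.1988911, -0.6080952)
q' = normalize(q + ½dt·q⊗(0,ω)) = (-0.1572, 0.5013, -0.1399, 0.8393)

q' = (-0.1572, 0.5013, -0.1399, 0.8393)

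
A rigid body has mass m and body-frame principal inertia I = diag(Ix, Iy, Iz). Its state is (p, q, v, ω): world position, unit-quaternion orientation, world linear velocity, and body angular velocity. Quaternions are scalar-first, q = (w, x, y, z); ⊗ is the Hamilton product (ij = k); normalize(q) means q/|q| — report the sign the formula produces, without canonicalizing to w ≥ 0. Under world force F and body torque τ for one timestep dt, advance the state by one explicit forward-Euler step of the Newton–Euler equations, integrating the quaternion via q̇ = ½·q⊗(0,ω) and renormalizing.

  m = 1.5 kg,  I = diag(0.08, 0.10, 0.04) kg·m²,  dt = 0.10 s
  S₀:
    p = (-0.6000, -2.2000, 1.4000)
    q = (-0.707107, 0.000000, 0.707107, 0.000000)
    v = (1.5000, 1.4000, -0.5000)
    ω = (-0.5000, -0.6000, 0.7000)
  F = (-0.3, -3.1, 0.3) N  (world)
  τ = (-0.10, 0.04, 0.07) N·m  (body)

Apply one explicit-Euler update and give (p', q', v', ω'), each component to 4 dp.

p' = (-0.4500, -2.0600, 1.3500)
q' = (-0.6850, 0.0424, 0.7273, -0.0071)
v' = (1.4800, 1.1933, -0.4800)
ω' = (-0.6565, -0.5460, 0.8600)

ω×(Iω) gyroscopic = (0.0252, -0.0140, 0.0060)
(τ − ω×Iω)/I = (-1.5650, 0.5400, 1.6000)
ω + α·dt = (-0.6565, -0.5460, 0.8600)
Hamilton product q⊗(0,ω) = (0.4242642, 0.8485284, 0.4242642, -0.1414214)
q' = normalize(q + ½dt·q⊗(0,ω)) = (-0.6850, 0.0424, 0.7273, -0.0071)
a = F/m = (-0.2000, -2.0667, 0.2000)
p + v·dt = (-0.4500, -2.0600, 1.3500)
v + (F/m)dt = (1.4800, 1.1933, -0.4800)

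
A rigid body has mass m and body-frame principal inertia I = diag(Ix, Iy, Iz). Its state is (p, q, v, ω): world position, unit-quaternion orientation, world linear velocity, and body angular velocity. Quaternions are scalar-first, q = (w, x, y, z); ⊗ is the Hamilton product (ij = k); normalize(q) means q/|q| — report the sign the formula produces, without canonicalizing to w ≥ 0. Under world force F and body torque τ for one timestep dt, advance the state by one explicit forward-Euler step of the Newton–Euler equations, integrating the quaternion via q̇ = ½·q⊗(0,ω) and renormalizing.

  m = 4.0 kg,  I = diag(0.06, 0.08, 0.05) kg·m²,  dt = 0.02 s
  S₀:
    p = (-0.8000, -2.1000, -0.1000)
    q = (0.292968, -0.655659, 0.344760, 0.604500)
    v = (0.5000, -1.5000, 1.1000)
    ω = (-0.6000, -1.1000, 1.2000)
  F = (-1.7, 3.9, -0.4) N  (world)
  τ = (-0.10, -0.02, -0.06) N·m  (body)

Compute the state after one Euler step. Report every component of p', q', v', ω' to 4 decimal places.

gyro term ω×Iω = (0.0396, -0.0072, 0.0132)
angular accel α = (-2.3267, -0.1600, -1.4640)
ω' = ω + α·dt = (-0.6465, -1.1032, 1.1707)
Hamilton product q⊗(0,ω) = (-0.7395594, 0.9028812, 0.1018260, 1.2796425)
q + ½dt·q⊗(0,ω), renormalized = (0.2855, -0.6465, 0.3457, 0.6172)
new position p' = (-0.7900, -2.1300, -0.0780)
v + (F/m)dt = (0.4915, -1.4805, 1.0980)

p' = (-0.7900, -2.1300, -0.0780)
q' = (0.2855, -0.6465, 0.3457, 0.6172)
v' = (0.4915, -1.4805, 1.0980)
ω' = (-0.6465, -1.1032, 1.1707)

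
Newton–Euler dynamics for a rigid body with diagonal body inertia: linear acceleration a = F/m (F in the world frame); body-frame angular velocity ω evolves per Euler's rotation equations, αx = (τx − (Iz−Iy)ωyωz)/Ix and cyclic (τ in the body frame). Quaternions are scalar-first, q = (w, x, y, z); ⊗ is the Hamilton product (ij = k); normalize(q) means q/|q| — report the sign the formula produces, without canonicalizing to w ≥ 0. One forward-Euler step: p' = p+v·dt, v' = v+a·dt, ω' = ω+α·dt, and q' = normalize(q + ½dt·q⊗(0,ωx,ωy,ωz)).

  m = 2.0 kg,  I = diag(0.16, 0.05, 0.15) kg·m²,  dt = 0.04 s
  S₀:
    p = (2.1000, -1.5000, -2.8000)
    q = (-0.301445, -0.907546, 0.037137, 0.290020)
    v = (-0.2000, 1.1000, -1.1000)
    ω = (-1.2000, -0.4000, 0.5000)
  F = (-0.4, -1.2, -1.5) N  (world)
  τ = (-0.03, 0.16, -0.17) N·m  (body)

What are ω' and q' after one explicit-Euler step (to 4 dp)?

(τ − ω×Iω)/I = (-0.0625, 3.3200, -0.7813)
ω + α·dt = (-1.2025, -0.2672, 0.4687)
2q̇ = q⊗(0,ω) = (-1.2192104, 0.4963105, 0.2263270, 0.2568603)
updated quaternion q' = (-0.3257, -0.8973, 0.0416, 0.2950)

ω' = (-1.2025, -0.2672, 0.4687)
q' = (-0.3257, -0.8973, 0.0416, 0.2950)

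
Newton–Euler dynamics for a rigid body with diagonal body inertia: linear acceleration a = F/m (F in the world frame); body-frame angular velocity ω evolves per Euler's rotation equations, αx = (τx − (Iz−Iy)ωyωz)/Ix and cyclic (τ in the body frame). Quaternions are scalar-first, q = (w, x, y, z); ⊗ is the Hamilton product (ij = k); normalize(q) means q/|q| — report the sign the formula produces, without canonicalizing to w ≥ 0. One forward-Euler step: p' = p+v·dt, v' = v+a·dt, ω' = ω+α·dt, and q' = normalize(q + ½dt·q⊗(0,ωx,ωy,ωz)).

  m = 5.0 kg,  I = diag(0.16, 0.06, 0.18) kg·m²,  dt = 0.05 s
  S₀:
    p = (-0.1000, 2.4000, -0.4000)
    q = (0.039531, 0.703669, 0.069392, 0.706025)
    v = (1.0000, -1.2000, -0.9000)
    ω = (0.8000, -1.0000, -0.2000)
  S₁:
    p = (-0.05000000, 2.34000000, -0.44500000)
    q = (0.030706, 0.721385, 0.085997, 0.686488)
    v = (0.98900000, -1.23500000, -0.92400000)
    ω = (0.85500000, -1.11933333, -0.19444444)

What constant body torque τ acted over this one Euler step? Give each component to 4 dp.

τ = (0.2000, -0.1400, 0.1000)

Δω = ω₁−ω₀ = (0.05500000, -0.11933333, 0.00555556)
precession coupling = (0.0240, 0.0032, 0.0800)
I·α + gyro = (0.2000, -0.1400, 0.1000)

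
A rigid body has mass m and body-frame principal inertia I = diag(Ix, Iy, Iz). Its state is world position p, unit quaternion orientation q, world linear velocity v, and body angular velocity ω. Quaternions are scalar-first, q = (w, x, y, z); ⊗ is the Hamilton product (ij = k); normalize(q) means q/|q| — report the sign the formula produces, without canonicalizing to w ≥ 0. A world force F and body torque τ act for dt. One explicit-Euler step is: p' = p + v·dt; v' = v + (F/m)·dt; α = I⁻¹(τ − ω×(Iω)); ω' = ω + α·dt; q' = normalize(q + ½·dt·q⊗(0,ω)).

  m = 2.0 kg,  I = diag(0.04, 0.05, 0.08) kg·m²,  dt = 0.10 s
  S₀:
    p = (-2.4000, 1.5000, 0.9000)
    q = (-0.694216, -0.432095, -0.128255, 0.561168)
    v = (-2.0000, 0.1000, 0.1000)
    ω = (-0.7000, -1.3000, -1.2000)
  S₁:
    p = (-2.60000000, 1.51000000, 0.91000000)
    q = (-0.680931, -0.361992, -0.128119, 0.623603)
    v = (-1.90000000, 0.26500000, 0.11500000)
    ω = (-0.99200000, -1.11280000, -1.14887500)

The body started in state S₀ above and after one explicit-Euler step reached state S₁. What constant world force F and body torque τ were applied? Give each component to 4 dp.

F = (2.0000, 3.3000, 0.3000)
τ = (-0.0700, 0.0600, 0.0500)

ω₁ − ω₀ = (-0.29200000, 0.18720000, 0.05112500)
precession coupling = (0.0468, -0.0336, 0.0091)
τ = I·(Δω/dt) + ω₀×(Iω₀) = (-0.0700, 0.0600, 0.0500)
v₁ − v₀ = (0.10000000, 0.16500000, 0.01500000)
m·(v₁−v₀)/dt = (2.0000, 3.3000, 0.3000)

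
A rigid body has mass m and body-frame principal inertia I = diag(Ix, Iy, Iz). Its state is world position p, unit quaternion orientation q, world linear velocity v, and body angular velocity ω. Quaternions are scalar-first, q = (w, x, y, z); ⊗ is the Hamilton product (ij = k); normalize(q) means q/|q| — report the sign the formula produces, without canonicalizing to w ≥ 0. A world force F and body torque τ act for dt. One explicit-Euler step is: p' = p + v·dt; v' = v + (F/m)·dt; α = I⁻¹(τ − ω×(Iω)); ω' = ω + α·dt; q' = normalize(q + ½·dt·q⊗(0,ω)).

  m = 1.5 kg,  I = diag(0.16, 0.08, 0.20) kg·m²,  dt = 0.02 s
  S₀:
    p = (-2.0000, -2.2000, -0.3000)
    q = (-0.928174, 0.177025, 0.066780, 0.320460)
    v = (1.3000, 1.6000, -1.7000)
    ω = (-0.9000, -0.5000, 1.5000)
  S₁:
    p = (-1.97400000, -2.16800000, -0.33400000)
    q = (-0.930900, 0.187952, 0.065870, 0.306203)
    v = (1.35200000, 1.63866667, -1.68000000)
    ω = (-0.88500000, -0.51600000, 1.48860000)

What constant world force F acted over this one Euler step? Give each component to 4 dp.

F = (3.9000, 2.9000, 1.5000)

velocity change Δv = (0.05200000, 0.03866667, 0.02000000)
applied force F = (3.9000, 2.9000, 1.5000)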